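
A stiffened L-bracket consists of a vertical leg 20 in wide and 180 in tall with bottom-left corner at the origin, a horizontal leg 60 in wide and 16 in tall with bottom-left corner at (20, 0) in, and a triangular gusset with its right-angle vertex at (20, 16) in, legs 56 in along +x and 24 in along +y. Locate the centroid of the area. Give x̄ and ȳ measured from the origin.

x̄ = 21.02 in, ȳ = 66.48 in

vertical leg: A = 20 × 180 = 3600.00, centroid at (10.00, 90.00).
horizontal leg: A = 60 × 16 = 960.00, centroid at (50.00, 8.00).
gusset: A = ½·56·24 = 672.00, centroid at (38.67, 24.00).
ΣA = 5232.00 in²
ΣAx̄ = (3600.00)(10.00) + (960.00)(50.00) + (672.00)(38.67) = 109984.00 in³
ΣAȳ = (3600.00)(90.00) + (960.00)(8.00) + (672.00)(24.00) = 347808.00 in³
x̄ = 109984.00 / 5232.00 = 21.02 in
ȳ = 347808.00 / 5232.00 = 66.48 in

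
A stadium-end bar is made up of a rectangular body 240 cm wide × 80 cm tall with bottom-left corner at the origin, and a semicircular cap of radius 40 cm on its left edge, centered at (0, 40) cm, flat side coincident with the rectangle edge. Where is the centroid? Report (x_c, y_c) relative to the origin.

rectangular body: A = 240 × 80 = 19200.00, centroid at (120.00, 40.00).
semicircular end: A = ½π·40² = 2513.27, centroid at (-16.98, 40.00).
ΣA = 21713.27 cm², ΣAx_c = 2261333.33 cm³, ΣAy_c = 868530.96 cm³.
x_c = 2261333.33/21713.27 = 104.15 cm; y_c = 868530.96/21713.27 = 40.00 cm.

x_c = 104.15 cm, y_c = 40.00 cm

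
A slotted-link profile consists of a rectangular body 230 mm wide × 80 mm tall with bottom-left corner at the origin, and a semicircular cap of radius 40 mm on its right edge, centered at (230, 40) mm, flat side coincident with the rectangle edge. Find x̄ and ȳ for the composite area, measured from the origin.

rectangular body: A = 230 × 80 = 18400.00, centroid at (115.00, 40.00).
semicircular end: A = ½π·40² = 2513.27, centroid at (246.98, 40.00).
ΣA = 20913.27 mm²
ΣAx̄ = (18400.00)(115.00) + (2513.27)(246.98) = 2736719.71 mm³
ΣAȳ = (18400.00)(40.00) + (2513.27)(40.00) = 836530.96 mm³
x̄ = 2736719.71 / 20913.27 = 130.86 mm
ȳ = 836530.96 / 20913.27 = 40.00 mm

x̄ = 130.86 mm, ȳ = 40.00 mm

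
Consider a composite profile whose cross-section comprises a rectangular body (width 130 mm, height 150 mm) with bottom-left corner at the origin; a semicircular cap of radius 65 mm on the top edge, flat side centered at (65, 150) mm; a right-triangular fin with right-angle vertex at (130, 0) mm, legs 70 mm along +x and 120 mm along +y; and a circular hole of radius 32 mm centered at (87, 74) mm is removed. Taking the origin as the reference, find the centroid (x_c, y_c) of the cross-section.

rectangular body: A = 130 × 150 = 19500.00, centroid at (65.00, 75.00).
semicircular top: A = ½π·65² = 6636.61, centroid at (65.00, 177.59).
triangular fin: A = ½·70·120 = 4200.00, centroid at (153.33, 40.00).
hole: A = −π·32² = -3216.99, centroid at (87.00, 74.00).
ΣA = 27119.62 mm²
ΣAx_c = (19500.00)(65.00) + (6636.61)(65.00) + (4200.00)(153.33) + (-3216.99)(87.00) = 2063001.73 mm³
ΣAy_c = (19500.00)(75.00) + (6636.61)(177.59) + (4200.00)(40.00) + (-3216.99)(74.00) = 2571018.18 mm³
x_c = 2063001.73 / 27119.62 = 76.07 mm
y_c = 2571018.18 / 27119.62 = 94.80 mm

x_c = 76.07 mm, y_c = 94.80 mm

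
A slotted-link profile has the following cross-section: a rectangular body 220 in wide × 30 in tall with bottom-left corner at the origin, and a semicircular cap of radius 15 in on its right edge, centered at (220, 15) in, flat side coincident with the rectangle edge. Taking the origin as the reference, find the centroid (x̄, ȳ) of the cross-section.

x̄ = 115.91 in, ȳ = 15.00 in

rectangular body: A = 220 × 30 = 6600.00, centroid at (110.00, 15.00).
semicircular end: A = ½π·15² = 353.43, centroid at (226.37, 15.00).
ΣA = 6953.43 in², ΣAx̄ = 806004.42 in³, ΣAȳ = 104301.44 in³.
x̄ = 806004.42/6953.43 = 115.91 in; ȳ = 104301.44/6953.43 = 15.00 in.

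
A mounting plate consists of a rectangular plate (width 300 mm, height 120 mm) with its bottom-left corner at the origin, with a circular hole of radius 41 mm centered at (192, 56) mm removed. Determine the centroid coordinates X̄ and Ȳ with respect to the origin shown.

Part | A | x̄ᵢ | ȳᵢ | A·x̄ᵢ | A·ȳᵢ
plate | 36000.00 | 150.00 | 60.00 | 5400000.00 | 2160000.00
hole | -5281.02 | 192.00 | 56.00 | -1013955.31 | -295736.97
Σ | 30718.98 |  |  | 4386044.69 | 1864263.03
X̄ = 4386044.69 / 30718.98 = 142.78 mm
Ȳ = 1864263.03 / 30718.98 = 60.69 mm

X̄ = 142.78 mm, Ȳ = 60.69 mm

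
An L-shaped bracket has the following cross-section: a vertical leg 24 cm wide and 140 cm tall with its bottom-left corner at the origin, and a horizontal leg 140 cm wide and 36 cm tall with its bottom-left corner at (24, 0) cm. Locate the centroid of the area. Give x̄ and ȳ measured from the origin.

x̄ = 61.20 cm, ȳ = 38.80 cm

vertical leg: A = 24 × 140 = 3360.00, centroid at (12.00, 70.00).
horizontal leg: A = 140 × 36 = 5040.00, centroid at (94.00, 18.00).
ΣA = 8400.00 cm², ΣAx̄ = 514080.00 cm³, ΣAȳ = 325920.00 cm³.
x̄ = 514080.00/8400.00 = 61.20 cm; ȳ = 325920.00/8400.00 = 38.80 cm.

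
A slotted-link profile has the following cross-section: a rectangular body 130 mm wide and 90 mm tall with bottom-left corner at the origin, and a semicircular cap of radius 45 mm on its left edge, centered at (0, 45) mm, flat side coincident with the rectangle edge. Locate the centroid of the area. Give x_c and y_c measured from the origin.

rectangular body: A = 130 × 90 = 11700.00, centroid at (65.00, 45.00).
semicircular end: A = ½π·45² = 3180.86, centroid at (-19.10, 45.00).
ΣA = 14880.86 mm², ΣAx_c = 699750.00 mm³, ΣAy_c = 669638.82 mm³.
x_c = 699750.00/14880.86 = 47.02 mm; y_c = 669638.82/14880.86 = 45.00 mm.

x_c = 47.02 mm, y_c = 45.00 mm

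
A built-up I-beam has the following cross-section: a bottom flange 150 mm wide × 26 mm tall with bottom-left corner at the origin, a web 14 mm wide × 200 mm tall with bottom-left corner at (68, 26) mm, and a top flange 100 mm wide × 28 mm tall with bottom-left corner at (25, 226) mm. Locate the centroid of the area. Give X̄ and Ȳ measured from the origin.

X̄ = 75.00 mm, Ȳ = 113.21 mm

Part | A | x̄ᵢ | ȳᵢ | A·x̄ᵢ | A·ȳᵢ
bottom flange | 3900.00 | 75.00 | 13.00 | 292500.00 | 50700.00
web | 2800.00 | 75.00 | 126.00 | 210000.00 | 352800.00
top flange | 2800.00 | 75.00 | 240.00 | 210000.00 | 672000.00
Σ | 9500.00 |  |  | 712500.00 | 1075500.00
X̄ = 712500.00 / 9500.00 = 75.00 mm
Ȳ = 1075500.00 / 9500.00 = 113.21 mm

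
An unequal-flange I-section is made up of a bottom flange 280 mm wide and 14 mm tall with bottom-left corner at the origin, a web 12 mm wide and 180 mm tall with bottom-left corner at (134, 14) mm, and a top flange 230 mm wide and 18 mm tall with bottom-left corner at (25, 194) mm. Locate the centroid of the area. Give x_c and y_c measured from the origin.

Part | A | x̄ᵢ | ȳᵢ | A·x̄ᵢ | A·ȳᵢ
bottom flange | 3920.00 | 140.00 | 7.00 | 548800.00 | 27440.00
web | 2160.00 | 140.00 | 104.00 | 302400.00 | 224640.00
top flange | 4140.00 | 140.00 | 203.00 | 579600.00 | 840420.00
Σ | 10220.00 |  |  | 1430800.00 | 1092500.00
x_c = 1430800.00 / 10220.00 = 140.00 mm
y_c = 1092500.00 / 10220.00 = 106.90 mm

x_c = 140.00 mm, y_c = 106.90 mm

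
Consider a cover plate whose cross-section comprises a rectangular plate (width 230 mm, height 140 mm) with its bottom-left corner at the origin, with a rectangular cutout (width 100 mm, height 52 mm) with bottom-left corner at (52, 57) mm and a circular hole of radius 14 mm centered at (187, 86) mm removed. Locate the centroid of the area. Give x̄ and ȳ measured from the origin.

x̄ = 115.88 mm, ȳ = 67.06 mm

Part | A | x̄ᵢ | ȳᵢ | A·x̄ᵢ | A·ȳᵢ
plate | 32200.00 | 115.00 | 70.00 | 3703000.00 | 2254000.00
hole 1 | -5200.00 | 102.00 | 83.00 | -530400.00 | -431600.00
hole 2 | -615.75 | 187.00 | 86.00 | -115145.65 | -52954.69
Σ | 26384.25 |  |  | 3057454.35 | 1769445.31
x̄ = 3057454.35 / 26384.25 = 115.88 mm
ȳ = 1769445.31 / 26384.25 = 67.06 mm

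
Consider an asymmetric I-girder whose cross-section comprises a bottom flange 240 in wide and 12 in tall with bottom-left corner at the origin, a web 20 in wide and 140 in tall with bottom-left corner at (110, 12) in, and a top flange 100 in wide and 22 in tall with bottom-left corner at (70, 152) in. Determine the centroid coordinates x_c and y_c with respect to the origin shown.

bottom flange: A = 240 × 12 = 2880.00, centroid at (120.00, 6.00).
web: A = 20 × 140 = 2800.00, centroid at (120.00, 82.00).
top flange: A = 100 × 22 = 2200.00, centroid at (120.00, 163.00).
ΣA = 7880.00 in²
ΣAx_c = (2880.00)(120.00) + (2800.00)(120.00) + (2200.00)(120.00) = 945600.00 in³
ΣAy_c = (2880.00)(6.00) + (2800.00)(82.00) + (2200.00)(163.00) = 605480.00 in³
x_c = 945600.00 / 7880.00 = 120.00 in
y_c = 605480.00 / 7880.00 = 76.84 in

x_c = 120.00 in, y_c = 76.84 in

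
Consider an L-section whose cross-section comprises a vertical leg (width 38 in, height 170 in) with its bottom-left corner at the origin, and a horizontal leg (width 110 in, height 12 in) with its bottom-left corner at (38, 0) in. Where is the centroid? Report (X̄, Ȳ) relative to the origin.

X̄ = 31.56 in, Ȳ = 71.60 in

vertical leg: A = 38 × 170 = 6460.00, centroid at (19.00, 85.00).
horizontal leg: A = 110 × 12 = 1320.00, centroid at (93.00, 6.00).
ΣA = 7780.00 in², ΣAX̄ = 245500.00 in³, ΣAȲ = 557020.00 in³.
X̄ = 245500.00/7780.00 = 31.56 in; Ȳ = 557020.00/7780.00 = 71.60 in.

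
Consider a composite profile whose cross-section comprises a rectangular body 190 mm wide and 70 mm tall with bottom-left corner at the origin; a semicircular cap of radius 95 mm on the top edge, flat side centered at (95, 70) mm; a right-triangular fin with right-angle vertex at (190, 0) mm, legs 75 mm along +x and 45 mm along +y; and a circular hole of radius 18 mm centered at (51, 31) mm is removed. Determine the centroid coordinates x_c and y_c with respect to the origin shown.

rectangular body: A = 190 × 70 = 13300.00, centroid at (95.00, 35.00).
semicircular top: A = ½π·95² = 14176.44, centroid at (95.00, 110.32).
triangular fin: A = ½·75·45 = 1687.50, centroid at (215.00, 15.00).
hole: A = −π·18² = -1017.88, centroid at (51.00, 31.00).
ΣA = 28146.06 mm², ΣAx_c = 2921162.32 mm³, ΣAy_c = 2023192.26 mm³.
x_c = 2921162.32/28146.06 = 103.79 mm; y_c = 2023192.26/28146.06 = 71.88 mm.

x_c = 103.79 mm, y_c = 71.88 mm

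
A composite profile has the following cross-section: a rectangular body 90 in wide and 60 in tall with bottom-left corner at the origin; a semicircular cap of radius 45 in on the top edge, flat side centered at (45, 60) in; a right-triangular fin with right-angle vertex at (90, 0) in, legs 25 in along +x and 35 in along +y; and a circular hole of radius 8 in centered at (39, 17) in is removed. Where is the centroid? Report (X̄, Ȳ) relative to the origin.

X̄ = 47.78 in, Ȳ = 47.10 in

rectangular body: A = 90 × 60 = 5400.00, centroid at (45.00, 30.00).
semicircular top: A = ½π·45² = 3180.86, centroid at (45.00, 79.10).
triangular fin: A = ½·25·35 = 437.50, centroid at (98.33, 11.67).
hole: A = −π·8² = -201.06, centroid at (39.00, 17.00).
ΣA = 8817.30 in²
ΣAX̄ = (5400.00)(45.00) + (3180.86)(45.00) + (437.50)(98.33) + (-201.06)(39.00) = 421318.23 in³
ΣAȲ = (5400.00)(30.00) + (3180.86)(79.10) + (437.50)(11.67) + (-201.06)(17.00) = 415287.87 in³
X̄ = 421318.23 / 8817.30 = 47.78 in
Ȳ = 415287.87 / 8817.30 = 47.10 in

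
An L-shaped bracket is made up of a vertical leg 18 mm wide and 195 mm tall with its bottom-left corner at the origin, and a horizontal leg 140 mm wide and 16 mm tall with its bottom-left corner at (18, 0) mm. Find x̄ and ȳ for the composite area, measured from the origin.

x̄ = 39.78 mm, ȳ = 62.63 mm

vertical leg: A = 18 × 195 = 3510.00, centroid at (9.00, 97.50).
horizontal leg: A = 140 × 16 = 2240.00, centroid at (88.00, 8.00).
ΣA = 5750.00 mm²
ΣAx̄ = (3510.00)(9.00) + (2240.00)(88.00) = 228710.00 mm³
ΣAȳ = (3510.00)(97.50) + (2240.00)(8.00) = 360145.00 mm³
x̄ = 228710.00 / 5750.00 = 39.78 mm
ȳ = 360145.00 / 5750.00 = 62.63 mm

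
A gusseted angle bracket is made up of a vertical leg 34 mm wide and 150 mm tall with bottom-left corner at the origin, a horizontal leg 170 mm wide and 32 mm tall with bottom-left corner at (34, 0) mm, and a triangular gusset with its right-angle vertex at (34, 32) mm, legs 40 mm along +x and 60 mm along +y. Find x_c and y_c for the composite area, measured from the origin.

vertical leg: A = 34 × 150 = 5100.00, centroid at (17.00, 75.00).
horizontal leg: A = 170 × 32 = 5440.00, centroid at (119.00, 16.00).
gusset: A = ½·40·60 = 1200.00, centroid at (47.33, 52.00).
ΣA = 11740.00 mm²
ΣAx_c = (5100.00)(17.00) + (5440.00)(119.00) + (1200.00)(47.33) = 790860.00 mm³
ΣAy_c = (5100.00)(75.00) + (5440.00)(16.00) + (1200.00)(52.00) = 531940.00 mm³
x_c = 790860.00 / 11740.00 = 67.36 mm
y_c = 531940.00 / 11740.00 = 45.31 mm

x_c = 67.36 mm, y_c = 45.31 mm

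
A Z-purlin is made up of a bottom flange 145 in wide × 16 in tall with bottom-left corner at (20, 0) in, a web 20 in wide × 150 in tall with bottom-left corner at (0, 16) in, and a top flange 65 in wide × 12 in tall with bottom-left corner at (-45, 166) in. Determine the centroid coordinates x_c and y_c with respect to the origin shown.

bottom flange: A = 145 × 16 = 2320.00, centroid at (92.50, 8.00).
web: A = 20 × 150 = 3000.00, centroid at (10.00, 91.00).
top flange: A = 65 × 12 = 780.00, centroid at (-12.50, 172.00).
ΣA = 6100.00 in²
ΣAx_c = (2320.00)(92.50) + (3000.00)(10.00) + (780.00)(-12.50) = 234850.00 in³
ΣAy_c = (2320.00)(8.00) + (3000.00)(91.00) + (780.00)(172.00) = 425720.00 in³
x_c = 234850.00 / 6100.00 = 38.50 in
y_c = 425720.00 / 6100.00 = 69.79 in

x_c = 38.50 in, y_c = 69.79 in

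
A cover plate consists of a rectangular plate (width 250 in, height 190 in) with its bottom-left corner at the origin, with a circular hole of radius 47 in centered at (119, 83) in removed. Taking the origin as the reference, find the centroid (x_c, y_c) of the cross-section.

x_c = 126.03 in, y_c = 97.05 in

plate: A = 250 × 190 = 47500.00, centroid at (125.00, 95.00).
hole: A = −π·47² = -6939.78, centroid at (119.00, 83.00).
ΣA = 40560.22 in²
ΣAx_c = (47500.00)(125.00) + (-6939.78)(119.00) = 5111666.40 in³
ΣAy_c = (47500.00)(95.00) + (-6939.78)(83.00) = 3936498.41 in³
x_c = 5111666.40 / 40560.22 = 126.03 in
y_c = 3936498.41 / 40560.22 = 97.05 in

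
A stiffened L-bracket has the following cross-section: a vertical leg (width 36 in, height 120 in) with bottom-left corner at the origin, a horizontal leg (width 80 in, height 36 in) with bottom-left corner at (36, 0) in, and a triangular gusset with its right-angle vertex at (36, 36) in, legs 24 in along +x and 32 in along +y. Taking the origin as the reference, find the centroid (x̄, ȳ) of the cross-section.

x̄ = 41.34 in, ȳ = 43.38 in

vertical leg: A = 36 × 120 = 4320.00, centroid at (18.00, 60.00).
horizontal leg: A = 80 × 36 = 2880.00, centroid at (76.00, 18.00).
gusset: A = ½·24·32 = 384.00, centroid at (44.00, 46.67).
ΣA = 7584.00 in²
ΣAx̄ = (4320.00)(18.00) + (2880.00)(76.00) + (384.00)(44.00) = 313536.00 in³
ΣAȳ = (4320.00)(60.00) + (2880.00)(18.00) + (384.00)(46.67) = 328960.00 in³
x̄ = 313536.00 / 7584.00 = 41.34 in
ȳ = 328960.00 / 7584.00 = 43.38 in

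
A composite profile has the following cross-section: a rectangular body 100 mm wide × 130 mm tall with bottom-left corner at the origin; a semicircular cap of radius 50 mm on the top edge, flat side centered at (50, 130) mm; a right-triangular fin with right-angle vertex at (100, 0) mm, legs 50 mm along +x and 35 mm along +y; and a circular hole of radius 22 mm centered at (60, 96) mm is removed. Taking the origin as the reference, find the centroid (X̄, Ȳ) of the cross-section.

Part | A | x̄ᵢ | ȳᵢ | A·x̄ᵢ | A·ȳᵢ
rectangular body | 13000.00 | 50.00 | 65.00 | 650000.00 | 845000.00
semicircular top | 3926.99 | 50.00 | 151.22 | 196349.54 | 593842.14
triangular fin | 875.00 | 116.67 | 11.67 | 102083.33 | 10208.33
hole | -1520.53 | 60.00 | 96.00 | -91231.85 | -145970.96
Σ | 16281.46 |  |  | 857201.02 | 1303079.51
X̄ = 857201.02 / 16281.46 = 52.65 mm
Ȳ = 1303079.51 / 16281.46 = 80.03 mm

X̄ = 52.65 mm, Ȳ = 80.03 mm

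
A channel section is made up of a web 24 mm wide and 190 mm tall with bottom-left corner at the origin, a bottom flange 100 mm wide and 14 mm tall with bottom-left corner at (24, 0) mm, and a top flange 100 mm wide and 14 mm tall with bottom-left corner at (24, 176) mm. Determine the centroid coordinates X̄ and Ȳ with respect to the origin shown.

X̄ = 35.59 mm, Ȳ = 95.00 mm

web: A = 24 × 190 = 4560.00, centroid at (12.00, 95.00).
bottom flange: A = 100 × 14 = 1400.00, centroid at (74.00, 7.00).
top flange: A = 100 × 14 = 1400.00, centroid at (74.00, 183.00).
ΣA = 7360.00 mm², ΣAX̄ = 261920.00 mm³, ΣAȲ = 699200.00 mm³.
X̄ = 261920.00/7360.00 = 35.59 mm; Ȳ = 699200.00/7360.00 = 95.00 mm.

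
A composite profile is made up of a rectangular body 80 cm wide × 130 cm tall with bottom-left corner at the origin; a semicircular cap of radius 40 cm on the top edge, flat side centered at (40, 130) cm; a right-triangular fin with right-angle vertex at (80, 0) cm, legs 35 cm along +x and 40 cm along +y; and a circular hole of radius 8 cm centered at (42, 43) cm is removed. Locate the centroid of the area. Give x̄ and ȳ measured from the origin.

rectangular body: A = 80 × 130 = 10400.00, centroid at (40.00, 65.00).
semicircular top: A = ½π·40² = 2513.27, centroid at (40.00, 146.98).
triangular fin: A = ½·35·40 = 700.00, centroid at (91.67, 13.33).
hole: A = −π·8² = -201.06, centroid at (42.00, 43.00).
ΣA = 13412.21 cm²
ΣAx̄ = (10400.00)(40.00) + (2513.27)(40.00) + (700.00)(91.67) + (-201.06)(42.00) = 572253.03 cm³
ΣAȳ = (10400.00)(65.00) + (2513.27)(146.98) + (700.00)(13.33) + (-201.06)(43.00) = 1046079.97 cm³
x̄ = 572253.03 / 13412.21 = 42.67 cm
ȳ = 1046079.97 / 13412.21 = 77.99 cm

x̄ = 42.67 cm, ȳ = 77.99 cm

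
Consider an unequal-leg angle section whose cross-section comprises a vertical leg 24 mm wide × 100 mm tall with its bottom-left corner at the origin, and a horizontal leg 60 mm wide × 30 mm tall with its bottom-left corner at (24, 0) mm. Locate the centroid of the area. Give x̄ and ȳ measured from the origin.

Part | A | x̄ᵢ | ȳᵢ | A·x̄ᵢ | A·ȳᵢ
vertical leg | 2400.00 | 12.00 | 50.00 | 28800.00 | 120000.00
horizontal leg | 1800.00 | 54.00 | 15.00 | 97200.00 | 27000.00
Σ | 4200.00 |  |  | 126000.00 | 147000.00
x̄ = 126000.00 / 4200.00 = 30.00 mm
ȳ = 147000.00 / 4200.00 = 35.00 mm

x̄ = 30.00 mm, ȳ = 35.00 mm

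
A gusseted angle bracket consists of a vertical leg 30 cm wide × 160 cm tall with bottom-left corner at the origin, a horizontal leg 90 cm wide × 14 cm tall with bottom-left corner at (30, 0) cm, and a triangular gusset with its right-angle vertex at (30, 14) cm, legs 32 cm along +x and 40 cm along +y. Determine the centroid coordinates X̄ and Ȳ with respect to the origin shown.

X̄ = 28.74 cm, Ȳ = 61.24 cm

vertical leg: A = 30 × 160 = 4800.00, centroid at (15.00, 80.00).
horizontal leg: A = 90 × 14 = 1260.00, centroid at (75.00, 7.00).
gusset: A = ½·32·40 = 640.00, centroid at (40.67, 27.33).
ΣA = 6700.00 cm², ΣAX̄ = 192526.67 cm³, ΣAȲ = 410313.33 cm³.
X̄ = 192526.67/6700.00 = 28.74 cm; Ȳ = 410313.33/6700.00 = 61.24 cm.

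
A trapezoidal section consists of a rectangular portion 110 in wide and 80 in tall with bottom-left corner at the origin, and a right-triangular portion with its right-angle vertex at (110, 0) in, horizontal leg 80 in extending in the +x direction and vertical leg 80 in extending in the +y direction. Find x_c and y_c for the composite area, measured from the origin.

rectangular portion: A = 110 × 80 = 8800.00, centroid at (55.00, 40.00).
triangular portion: A = ½·80·80 = 3200.00, centroid at (136.67, 26.67).
ΣA = 12000.00 in²
ΣAx_c = (8800.00)(55.00) + (3200.00)(136.67) = 921333.33 in³
ΣAy_c = (8800.00)(40.00) + (3200.00)(26.67) = 437333.33 in³
x_c = 921333.33 / 12000.00 = 76.78 in
y_c = 437333.33 / 12000.00 = 36.44 in

x_c = 76.78 in, y_c = 36.44 in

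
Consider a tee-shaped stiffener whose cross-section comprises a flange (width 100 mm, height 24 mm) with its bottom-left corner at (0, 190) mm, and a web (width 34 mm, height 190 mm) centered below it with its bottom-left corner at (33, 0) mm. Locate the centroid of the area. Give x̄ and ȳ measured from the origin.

x̄ = 50.00 mm, ȳ = 123.98 mm

Part | A | x̄ᵢ | ȳᵢ | A·x̄ᵢ | A·ȳᵢ
web | 6460.00 | 50.00 | 95.00 | 323000.00 | 613700.00
flange | 2400.00 | 50.00 | 202.00 | 120000.00 | 484800.00
Σ | 8860.00 |  |  | 443000.00 | 1098500.00
x̄ = 443000.00 / 8860.00 = 50.00 mm
ȳ = 1098500.00 / 8860.00 = 123.98 mm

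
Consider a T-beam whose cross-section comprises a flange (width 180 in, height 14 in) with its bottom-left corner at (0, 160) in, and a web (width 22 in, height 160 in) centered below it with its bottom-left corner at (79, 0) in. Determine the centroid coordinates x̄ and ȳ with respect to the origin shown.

x̄ = 90.00 in, ȳ = 116.30 in

web: A = 22 × 160 = 3520.00, centroid at (90.00, 80.00).
flange: A = 180 × 14 = 2520.00, centroid at (90.00, 167.00).
ΣA = 6040.00 in²
ΣAx̄ = (3520.00)(90.00) + (2520.00)(90.00) = 543600.00 in³
ΣAȳ = (3520.00)(80.00) + (2520.00)(167.00) = 702440.00 in³
x̄ = 543600.00 / 6040.00 = 90.00 in
ȳ = 702440.00 / 6040.00 = 116.30 in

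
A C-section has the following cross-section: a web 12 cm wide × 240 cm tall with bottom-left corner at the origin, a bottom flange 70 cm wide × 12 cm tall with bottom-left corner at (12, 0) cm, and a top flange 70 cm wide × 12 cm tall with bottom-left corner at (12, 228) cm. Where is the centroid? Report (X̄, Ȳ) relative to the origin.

web: A = 12 × 240 = 2880.00, centroid at (6.00, 120.00).
bottom flange: A = 70 × 12 = 840.00, centroid at (47.00, 6.00).
top flange: A = 70 × 12 = 840.00, centroid at (47.00, 234.00).
ΣA = 4560.00 cm², ΣAX̄ = 96240.00 cm³, ΣAȲ = 547200.00 cm³.
X̄ = 96240.00/4560.00 = 21.11 cm; Ȳ = 547200.00/4560.00 = 120.00 cm.

X̄ = 21.11 cm, Ȳ = 120.00 cm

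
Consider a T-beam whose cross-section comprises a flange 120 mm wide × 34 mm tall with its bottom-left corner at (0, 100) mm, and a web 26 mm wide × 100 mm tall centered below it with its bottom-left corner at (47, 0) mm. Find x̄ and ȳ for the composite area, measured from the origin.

web: A = 26 × 100 = 2600.00, centroid at (60.00, 50.00).
flange: A = 120 × 34 = 4080.00, centroid at (60.00, 117.00).
ΣA = 6680.00 mm²
ΣAx̄ = (2600.00)(60.00) + (4080.00)(60.00) = 400800.00 mm³
ΣAȳ = (2600.00)(50.00) + (4080.00)(117.00) = 607360.00 mm³
x̄ = 400800.00 / 6680.00 = 60.00 mm
ȳ = 607360.00 / 6680.00 = 90.92 mm

x̄ = 60.00 mm, ȳ = 90.92 mm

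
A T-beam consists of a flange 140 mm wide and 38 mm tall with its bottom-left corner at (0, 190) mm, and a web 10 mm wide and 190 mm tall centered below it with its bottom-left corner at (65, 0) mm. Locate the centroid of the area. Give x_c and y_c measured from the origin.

web: A = 10 × 190 = 1900.00, centroid at (70.00, 95.00).
flange: A = 140 × 38 = 5320.00, centroid at (70.00, 209.00).
ΣA = 7220.00 mm², ΣAx_c = 505400.00 mm³, ΣAy_c = 1292380.00 mm³.
x_c = 505400.00/7220.00 = 70.00 mm; y_c = 1292380.00/7220.00 = 179.00 mm.

x_c = 70.00 mm, y_c = 179.00 mm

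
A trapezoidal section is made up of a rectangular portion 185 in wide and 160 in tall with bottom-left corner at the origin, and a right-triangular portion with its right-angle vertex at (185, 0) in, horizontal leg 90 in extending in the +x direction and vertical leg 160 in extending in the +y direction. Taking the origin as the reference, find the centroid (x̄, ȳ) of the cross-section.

rectangular portion: A = 185 × 160 = 29600.00, centroid at (92.50, 80.00).
triangular portion: A = ½·90·160 = 7200.00, centroid at (215.00, 53.33).
ΣA = 36800.00 in²
ΣAx̄ = (29600.00)(92.50) + (7200.00)(215.00) = 4286000.00 in³
ΣAȳ = (29600.00)(80.00) + (7200.00)(53.33) = 2752000.00 in³
x̄ = 4286000.00 / 36800.00 = 116.47 in
ȳ = 2752000.00 / 36800.00 = 74.78 in

x̄ = 116.47 in, ȳ = 74.78 in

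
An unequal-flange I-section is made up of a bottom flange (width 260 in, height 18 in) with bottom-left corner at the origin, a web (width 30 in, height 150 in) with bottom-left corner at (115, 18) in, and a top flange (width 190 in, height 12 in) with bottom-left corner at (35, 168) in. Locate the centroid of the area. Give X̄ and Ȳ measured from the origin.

X̄ = 130.00 in, Ȳ = 74.81 in

bottom flange: A = 260 × 18 = 4680.00, centroid at (130.00, 9.00).
web: A = 30 × 150 = 4500.00, centroid at (130.00, 93.00).
top flange: A = 190 × 12 = 2280.00, centroid at (130.00, 174.00).
ΣA = 11460.00 in², ΣAX̄ = 1489800.00 in³, ΣAȲ = 857340.00 in³.
X̄ = 1489800.00/11460.00 = 130.00 in; Ȳ = 857340.00/11460.00 = 74.81 in.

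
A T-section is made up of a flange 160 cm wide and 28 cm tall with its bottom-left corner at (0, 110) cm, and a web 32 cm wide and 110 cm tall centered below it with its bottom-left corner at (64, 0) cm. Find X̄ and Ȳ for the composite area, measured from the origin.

Part | A | x̄ᵢ | ȳᵢ | A·x̄ᵢ | A·ȳᵢ
web | 3520.00 | 80.00 | 55.00 | 281600.00 | 193600.00
flange | 4480.00 | 80.00 | 124.00 | 358400.00 | 555520.00
Σ | 8000.00 |  |  | 640000.00 | 749120.00
X̄ = 640000.00 / 8000.00 = 80.00 cm
Ȳ = 749120.00 / 8000.00 = 93.64 cm

X̄ = 80.00 cm, Ȳ = 93.64 cm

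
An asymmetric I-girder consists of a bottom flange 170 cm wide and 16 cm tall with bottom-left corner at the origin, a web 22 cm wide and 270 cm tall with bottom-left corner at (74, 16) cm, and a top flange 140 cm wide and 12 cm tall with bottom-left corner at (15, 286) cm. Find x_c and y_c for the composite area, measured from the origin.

x_c = 85.00 cm, y_c = 136.29 cm

Part | A | x̄ᵢ | ȳᵢ | A·x̄ᵢ | A·ȳᵢ
bottom flange | 2720.00 | 85.00 | 8.00 | 231200.00 | 21760.00
web | 5940.00 | 85.00 | 151.00 | 504900.00 | 896940.00
top flange | 1680.00 | 85.00 | 292.00 | 142800.00 | 490560.00
Σ | 10340.00 |  |  | 878900.00 | 1409260.00
x_c = 878900.00 / 10340.00 = 85.00 cm
y_c = 1409260.00 / 10340.00 = 136.29 cm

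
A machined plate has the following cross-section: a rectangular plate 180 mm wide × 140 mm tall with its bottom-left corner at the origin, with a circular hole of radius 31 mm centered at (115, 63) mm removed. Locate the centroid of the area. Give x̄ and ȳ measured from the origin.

x̄ = 86.60 mm, ȳ = 70.95 mm

Part | A | x̄ᵢ | ȳᵢ | A·x̄ᵢ | A·ȳᵢ
plate | 25200.00 | 90.00 | 70.00 | 2268000.00 | 1764000.00
hole | -3019.07 | 115.00 | 63.00 | -347193.11 | -190201.44
Σ | 22180.93 |  |  | 1920806.89 | 1573798.56
x̄ = 1920806.89 / 22180.93 = 86.60 mm
ȳ = 1573798.56 / 22180.93 = 70.95 mm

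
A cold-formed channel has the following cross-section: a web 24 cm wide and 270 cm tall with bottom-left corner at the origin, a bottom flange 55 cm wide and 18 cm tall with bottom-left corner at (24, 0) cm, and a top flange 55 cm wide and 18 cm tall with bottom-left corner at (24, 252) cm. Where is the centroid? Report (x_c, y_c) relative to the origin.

Part | A | x̄ᵢ | ȳᵢ | A·x̄ᵢ | A·ȳᵢ
web | 6480.00 | 12.00 | 135.00 | 77760.00 | 874800.00
bottom flange | 990.00 | 51.50 | 9.00 | 50985.00 | 8910.00
top flange | 990.00 | 51.50 | 261.00 | 50985.00 | 258390.00
Σ | 8460.00 |  |  | 179730.00 | 1142100.00
x_c = 179730.00 / 8460.00 = 21.24 cm
y_c = 1142100.00 / 8460.00 = 135.00 cm

x_c = 21.24 cm, y_c = 135.00 cm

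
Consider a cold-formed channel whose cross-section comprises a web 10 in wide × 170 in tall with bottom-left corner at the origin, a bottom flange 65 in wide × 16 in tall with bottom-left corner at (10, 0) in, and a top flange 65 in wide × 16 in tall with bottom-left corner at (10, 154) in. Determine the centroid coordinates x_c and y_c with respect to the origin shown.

x_c = 25.63 in, y_c = 85.00 in

web: A = 10 × 170 = 1700.00, centroid at (5.00, 85.00).
bottom flange: A = 65 × 16 = 1040.00, centroid at (42.50, 8.00).
top flange: A = 65 × 16 = 1040.00, centroid at (42.50, 162.00).
ΣA = 3780.00 in²
ΣAx_c = (1700.00)(5.00) + (1040.00)(42.50) + (1040.00)(42.50) = 96900.00 in³
ΣAy_c = (1700.00)(85.00) + (1040.00)(8.00) + (1040.00)(162.00) = 321300.00 in³
x_c = 96900.00 / 3780.00 = 25.63 in
y_c = 321300.00 / 3780.00 = 85.00 in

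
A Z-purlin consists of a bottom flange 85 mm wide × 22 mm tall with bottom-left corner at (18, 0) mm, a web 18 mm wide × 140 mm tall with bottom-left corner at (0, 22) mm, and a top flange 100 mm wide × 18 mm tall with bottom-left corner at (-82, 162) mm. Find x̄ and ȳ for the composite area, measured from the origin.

Part | A | x̄ᵢ | ȳᵢ | A·x̄ᵢ | A·ȳᵢ
bottom flange | 1870.00 | 60.50 | 11.00 | 113135.00 | 20570.00
web | 2520.00 | 9.00 | 92.00 | 22680.00 | 231840.00
top flange | 1800.00 | -32.00 | 171.00 | -57600.00 | 307800.00
Σ | 6190.00 |  |  | 78215.00 | 560210.00
x̄ = 78215.00 / 6190.00 = 12.64 mm
ȳ = 560210.00 / 6190.00 = 90.50 mm

x̄ = 12.64 mm, ȳ = 90.50 mm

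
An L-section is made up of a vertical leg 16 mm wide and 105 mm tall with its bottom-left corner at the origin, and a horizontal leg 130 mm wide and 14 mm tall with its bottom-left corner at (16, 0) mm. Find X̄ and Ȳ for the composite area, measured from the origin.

Part | A | x̄ᵢ | ȳᵢ | A·x̄ᵢ | A·ȳᵢ
vertical leg | 1680.00 | 8.00 | 52.50 | 13440.00 | 88200.00
horizontal leg | 1820.00 | 81.00 | 7.00 | 147420.00 | 12740.00
Σ | 3500.00 |  |  | 160860.00 | 100940.00
X̄ = 160860.00 / 3500.00 = 45.96 mm
Ȳ = 100940.00 / 3500.00 = 28.84 mm

X̄ = 45.96 mm, Ȳ = 28.84 mm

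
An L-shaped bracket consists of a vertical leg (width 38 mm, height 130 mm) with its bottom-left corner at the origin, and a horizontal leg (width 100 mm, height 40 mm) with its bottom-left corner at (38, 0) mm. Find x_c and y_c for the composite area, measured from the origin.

Part | A | x̄ᵢ | ȳᵢ | A·x̄ᵢ | A·ȳᵢ
vertical leg | 4940.00 | 19.00 | 65.00 | 93860.00 | 321100.00
horizontal leg | 4000.00 | 88.00 | 20.00 | 352000.00 | 80000.00
Σ | 8940.00 |  |  | 445860.00 | 401100.00
x_c = 445860.00 / 8940.00 = 49.87 mm
y_c = 401100.00 / 8940.00 = 44.87 mm

x_c = 49.87 mm, y_c = 44.87 mm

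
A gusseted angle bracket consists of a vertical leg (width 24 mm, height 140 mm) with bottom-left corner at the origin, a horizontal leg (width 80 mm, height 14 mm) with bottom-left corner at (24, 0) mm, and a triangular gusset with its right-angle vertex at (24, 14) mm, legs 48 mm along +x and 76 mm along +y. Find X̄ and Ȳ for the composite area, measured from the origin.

Part | A | x̄ᵢ | ȳᵢ | A·x̄ᵢ | A·ȳᵢ
vertical leg | 3360.00 | 12.00 | 70.00 | 40320.00 | 235200.00
horizontal leg | 1120.00 | 64.00 | 7.00 | 71680.00 | 7840.00
gusset | 1824.00 | 40.00 | 39.33 | 72960.00 | 71744.00
Σ | 6304.00 |  |  | 184960.00 | 314784.00
X̄ = 184960.00 / 6304.00 = 29.34 mm
Ȳ = 314784.00 / 6304.00 = 49.93 mm

X̄ = 29.34 mm, Ȳ = 49.93 mm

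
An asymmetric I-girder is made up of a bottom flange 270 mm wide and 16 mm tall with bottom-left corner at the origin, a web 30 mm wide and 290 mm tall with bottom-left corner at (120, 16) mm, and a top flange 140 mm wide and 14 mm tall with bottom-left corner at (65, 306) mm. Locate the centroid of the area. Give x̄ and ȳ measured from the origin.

x̄ = 135.00 mm, ȳ = 136.77 mm

bottom flange: A = 270 × 16 = 4320.00, centroid at (135.00, 8.00).
web: A = 30 × 290 = 8700.00, centroid at (135.00, 161.00).
top flange: A = 140 × 14 = 1960.00, centroid at (135.00, 313.00).
ΣA = 14980.00 mm²
ΣAx̄ = (4320.00)(135.00) + (8700.00)(135.00) + (1960.00)(135.00) = 2022300.00 mm³
ΣAȳ = (4320.00)(8.00) + (8700.00)(161.00) + (1960.00)(313.00) = 2048740.00 mm³
x̄ = 2022300.00 / 14980.00 = 135.00 mm
ȳ = 2048740.00 / 14980.00 = 136.77 mm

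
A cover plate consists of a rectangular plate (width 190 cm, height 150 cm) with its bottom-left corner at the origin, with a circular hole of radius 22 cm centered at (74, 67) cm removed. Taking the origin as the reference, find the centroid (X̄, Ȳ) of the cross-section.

plate: A = 190 × 150 = 28500.00, centroid at (95.00, 75.00).
hole: A = −π·22² = -1520.53, centroid at (74.00, 67.00).
ΣA = 26979.47 cm²
ΣAX̄ = (28500.00)(95.00) + (-1520.53)(74.00) = 2594980.72 cm³
ΣAȲ = (28500.00)(75.00) + (-1520.53)(67.00) = 2035624.43 cm³
X̄ = 2594980.72 / 26979.47 = 96.18 cm
Ȳ = 2035624.43 / 26979.47 = 75.45 cm

X̄ = 96.18 cm, Ȳ = 75.45 cm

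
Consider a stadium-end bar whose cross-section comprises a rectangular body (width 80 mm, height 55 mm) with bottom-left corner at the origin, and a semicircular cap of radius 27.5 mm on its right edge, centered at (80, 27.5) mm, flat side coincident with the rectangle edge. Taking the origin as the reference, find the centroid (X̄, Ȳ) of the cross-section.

rectangular body: A = 80 × 55 = 4400.00, centroid at (40.00, 27.50).
semicircular end: A = ½π·27.5² = 1187.91, centroid at (91.67, 27.50).
ΣA = 5587.91 mm²
ΣAX̄ = (4400.00)(40.00) + (1187.91)(91.67) = 284897.76 mm³
ΣAȲ = (4400.00)(27.50) + (1187.91)(27.50) = 153667.65 mm³
X̄ = 284897.76 / 5587.91 = 50.98 mm
Ȳ = 153667.65 / 5587.91 = 27.50 mm

X̄ = 50.98 mm, Ȳ = 27.50 mm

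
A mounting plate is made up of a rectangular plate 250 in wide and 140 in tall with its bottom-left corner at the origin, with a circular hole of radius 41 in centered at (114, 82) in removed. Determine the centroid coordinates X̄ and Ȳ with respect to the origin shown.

plate: A = 250 × 140 = 35000.00, centroid at (125.00, 70.00).
hole: A = −π·41² = -5281.02, centroid at (114.00, 82.00).
ΣA = 29718.98 in², ΣAX̄ = 3772964.03 in³, ΣAȲ = 2016956.59 in³.
X̄ = 3772964.03/29718.98 = 126.95 in; Ȳ = 2016956.59/29718.98 = 67.87 in.

X̄ = 126.95 in, Ȳ = 67.87 in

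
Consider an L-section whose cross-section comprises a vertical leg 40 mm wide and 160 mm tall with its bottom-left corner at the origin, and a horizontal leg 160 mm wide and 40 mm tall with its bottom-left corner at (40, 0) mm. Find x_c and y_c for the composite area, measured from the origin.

vertical leg: A = 40 × 160 = 6400.00, centroid at (20.00, 80.00).
horizontal leg: A = 160 × 40 = 6400.00, centroid at (120.00, 20.00).
ΣA = 12800.00 mm², ΣAx_c = 896000.00 mm³, ΣAy_c = 640000.00 mm³.
x_c = 896000.00/12800.00 = 70.00 mm; y_c = 640000.00/12800.00 = 50.00 mm.

x_c = 70.00 mm, y_c = 50.00 mm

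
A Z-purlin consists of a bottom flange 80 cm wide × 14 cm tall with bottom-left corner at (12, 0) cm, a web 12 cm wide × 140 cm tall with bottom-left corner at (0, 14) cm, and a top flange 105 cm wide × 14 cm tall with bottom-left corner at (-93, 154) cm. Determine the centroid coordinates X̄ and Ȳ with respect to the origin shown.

X̄ = 2.06 cm, Ȳ = 90.31 cm

Part | A | x̄ᵢ | ȳᵢ | A·x̄ᵢ | A·ȳᵢ
bottom flange | 1120.00 | 52.00 | 7.00 | 58240.00 | 7840.00
web | 1680.00 | 6.00 | 84.00 | 10080.00 | 141120.00
top flange | 1470.00 | -40.50 | 161.00 | -59535.00 | 236670.00
Σ | 4270.00 |  |  | 8785.00 | 385630.00
X̄ = 8785.00 / 4270.00 = 2.06 cm
Ȳ = 385630.00 / 4270.00 = 90.31 cm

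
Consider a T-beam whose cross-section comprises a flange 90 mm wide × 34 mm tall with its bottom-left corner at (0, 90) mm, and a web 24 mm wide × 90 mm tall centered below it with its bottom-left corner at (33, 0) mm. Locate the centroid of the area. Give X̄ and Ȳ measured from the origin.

X̄ = 45.00 mm, Ȳ = 81.34 mm

web: A = 24 × 90 = 2160.00, centroid at (45.00, 45.00).
flange: A = 90 × 34 = 3060.00, centroid at (45.00, 107.00).
ΣA = 5220.00 mm²
ΣAX̄ = (2160.00)(45.00) + (3060.00)(45.00) = 234900.00 mm³
ΣAȲ = (2160.00)(45.00) + (3060.00)(107.00) = 424620.00 mm³
X̄ = 234900.00 / 5220.00 = 45.00 mm
Ȳ = 424620.00 / 5220.00 = 81.34 mm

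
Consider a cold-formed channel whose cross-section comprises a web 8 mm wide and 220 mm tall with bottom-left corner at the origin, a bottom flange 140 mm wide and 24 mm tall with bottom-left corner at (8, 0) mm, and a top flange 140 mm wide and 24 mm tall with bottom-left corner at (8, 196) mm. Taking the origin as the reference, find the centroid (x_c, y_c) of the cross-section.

web: A = 8 × 220 = 1760.00, centroid at (4.00, 110.00).
bottom flange: A = 140 × 24 = 3360.00, centroid at (78.00, 12.00).
top flange: A = 140 × 24 = 3360.00, centroid at (78.00, 208.00).
ΣA = 8480.00 mm²
ΣAx_c = (1760.00)(4.00) + (3360.00)(78.00) + (3360.00)(78.00) = 531200.00 mm³
ΣAy_c = (1760.00)(110.00) + (3360.00)(12.00) + (3360.00)(208.00) = 932800.00 mm³
x_c = 531200.00 / 8480.00 = 62.64 mm
y_c = 932800.00 / 8480.00 = 110.00 mm

x_c = 62.64 mm, y_c = 110.00 mm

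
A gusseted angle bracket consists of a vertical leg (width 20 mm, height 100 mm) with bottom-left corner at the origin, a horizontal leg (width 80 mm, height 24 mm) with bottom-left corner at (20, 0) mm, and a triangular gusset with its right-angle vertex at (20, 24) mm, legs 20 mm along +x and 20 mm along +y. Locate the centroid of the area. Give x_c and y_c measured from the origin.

vertical leg: A = 20 × 100 = 2000.00, centroid at (10.00, 50.00).
horizontal leg: A = 80 × 24 = 1920.00, centroid at (60.00, 12.00).
gusset: A = ½·20·20 = 200.00, centroid at (26.67, 30.67).
ΣA = 4120.00 mm²
ΣAx_c = (2000.00)(10.00) + (1920.00)(60.00) + (200.00)(26.67) = 140533.33 mm³
ΣAy_c = (2000.00)(50.00) + (1920.00)(12.00) + (200.00)(30.67) = 129173.33 mm³
x_c = 140533.33 / 4120.00 = 34.11 mm
y_c = 129173.33 / 4120.00 = 31.35 mm

x_c = 34.11 mm, y_c = 31.35 mm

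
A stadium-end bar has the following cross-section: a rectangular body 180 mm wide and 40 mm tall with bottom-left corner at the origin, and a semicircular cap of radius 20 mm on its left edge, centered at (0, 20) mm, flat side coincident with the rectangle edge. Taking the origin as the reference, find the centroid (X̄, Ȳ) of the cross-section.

Part | A | x̄ᵢ | ȳᵢ | A·x̄ᵢ | A·ȳᵢ
rectangular body | 7200.00 | 90.00 | 20.00 | 648000.00 | 144000.00
semicircular end | 628.32 | -8.49 | 20.00 | -5333.33 | 12566.37
Σ | 7828.32 |  |  | 642666.67 | 156566.37
X̄ = 642666.67 / 7828.32 = 82.10 mm
Ȳ = 156566.37 / 7828.32 = 20.00 mm

X̄ = 82.10 mm, Ȳ = 20.00 mm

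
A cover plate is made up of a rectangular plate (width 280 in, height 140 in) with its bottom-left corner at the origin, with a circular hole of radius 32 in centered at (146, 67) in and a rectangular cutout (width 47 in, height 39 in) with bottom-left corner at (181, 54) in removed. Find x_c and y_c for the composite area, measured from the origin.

x_c = 135.97 in, y_c = 70.09 in

Part | A | x̄ᵢ | ȳᵢ | A·x̄ᵢ | A·ȳᵢ
plate | 39200.00 | 140.00 | 70.00 | 5488000.00 | 2744000.00
hole 1 | -3216.99 | 146.00 | 67.00 | -469680.67 | -215538.39
hole 2 | -1833.00 | 204.50 | 73.50 | -374848.50 | -134725.50
Σ | 34150.01 |  |  | 4643470.83 | 2393736.11
x_c = 4643470.83 / 34150.01 = 135.97 in
y_c = 2393736.11 / 34150.01 = 70.09 in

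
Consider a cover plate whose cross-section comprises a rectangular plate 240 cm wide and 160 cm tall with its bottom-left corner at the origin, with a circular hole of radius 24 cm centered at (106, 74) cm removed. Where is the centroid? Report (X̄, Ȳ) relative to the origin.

X̄ = 120.69 cm, Ȳ = 80.30 cm

plate: A = 240 × 160 = 38400.00, centroid at (120.00, 80.00).
hole: A = −π·24² = -1809.56, centroid at (106.00, 74.00).
ΣA = 36590.44 cm²
ΣAX̄ = (38400.00)(120.00) + (-1809.56)(106.00) = 4416186.92 cm³
ΣAȲ = (38400.00)(80.00) + (-1809.56)(74.00) = 2938092.75 cm³
X̄ = 4416186.92 / 36590.44 = 120.69 cm
Ȳ = 2938092.75 / 36590.44 = 80.30 cm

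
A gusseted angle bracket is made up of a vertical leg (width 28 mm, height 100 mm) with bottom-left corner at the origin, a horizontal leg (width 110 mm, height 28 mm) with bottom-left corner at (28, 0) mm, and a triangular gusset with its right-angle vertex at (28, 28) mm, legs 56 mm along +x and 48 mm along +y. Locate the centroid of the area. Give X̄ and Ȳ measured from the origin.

vertical leg: A = 28 × 100 = 2800.00, centroid at (14.00, 50.00).
horizontal leg: A = 110 × 28 = 3080.00, centroid at (83.00, 14.00).
gusset: A = ½·56·48 = 1344.00, centroid at (46.67, 44.00).
ΣA = 7224.00 mm²
ΣAX̄ = (2800.00)(14.00) + (3080.00)(83.00) + (1344.00)(46.67) = 357560.00 mm³
ΣAȲ = (2800.00)(50.00) + (3080.00)(14.00) + (1344.00)(44.00) = 242256.00 mm³
X̄ = 357560.00 / 7224.00 = 49.50 mm
Ȳ = 242256.00 / 7224.00 = 33.53 mm

X̄ = 49.50 mm, Ȳ = 33.53 mm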